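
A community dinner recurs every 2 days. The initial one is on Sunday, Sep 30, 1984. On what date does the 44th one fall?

The 44th occurrence is 43 intervals after the first: 43 × 2 = 86 days after Sep 30, 1984.
Sep has 30 days — 0 days to the end of Sep leaves 86.
Oct has 31 days (55 left).
Nov has 30 days (25 left).
25 days into Dec → Dec 25, 1984.

Dec 25, 1984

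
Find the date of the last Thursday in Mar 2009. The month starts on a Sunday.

Mar 2009 begins on a Sunday, so the first Thursday is Mar 5 (4 days later).
Mar 2009 has 31 days. Adding weeks: 5, 12, 19, 26 — the last one ≤ 31 is the 26th.

Mar 26, 2009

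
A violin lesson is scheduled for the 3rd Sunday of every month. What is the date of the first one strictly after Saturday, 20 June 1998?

June 1998 starts on a Monday; its first Sunday is the 7th, so the 3rd Sunday is the 21st — 21 June 1998.
21 June 1998 is after 20 June 1998, so that is the next one.

21 June 1998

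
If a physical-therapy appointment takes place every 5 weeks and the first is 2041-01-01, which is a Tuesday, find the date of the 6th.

The 6th occurrence is 5 intervals after the first: 5 × 35 = 175 days after 2041-01-01.
January has 31 days — 30 days to the end of January leaves 145.
February has 28 days (117 left).
March has 31 days (86 left).
April has 30 days (56 left).
May has 31 days (25 left).
25 days into June → 2041-06-25.

2041-06-25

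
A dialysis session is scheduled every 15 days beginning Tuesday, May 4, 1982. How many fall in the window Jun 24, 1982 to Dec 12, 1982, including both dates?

11

Occurrences land 15·i days after May 4, 1982 for i = 0, 1, 2, …
Jun 24, 1982 is 51 days after the start; 51 ÷ 15 = 3 remainder 6; since the remainder is 6, round up to i = 4. First occurrence in the window: #5 on Jul 3, 1982 (4×15 = 60 days in).
Dec 12, 1982 is 222 days after the start; 222 ÷ 15 = 14 remainder 12. Last occurrence in the window: #15 on Nov 30, 1982.
Occurrences #5 through #15: 11 in total.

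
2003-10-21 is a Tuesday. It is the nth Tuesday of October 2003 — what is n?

Day 21 falls in week ⌈21/7⌉ of the month.
Days 1–7 hold the 1st Tuesday, 8–14 the 2nd, 15–21 the 3rd, 22–28 the 4th, 29–31 the 5th.
21 is in the range for the 3rd.

3rd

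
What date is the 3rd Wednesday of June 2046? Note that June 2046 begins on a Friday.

June 2046 begins on a Friday, so the first Wednesday is June 6 (5 days later).
The 3rd Wednesday is 2 weeks later: 6 + 14 = 20.

20 June 2046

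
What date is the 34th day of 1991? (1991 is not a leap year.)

Jan has 31 days (34 − 31 = 3 remain).
3 into Feb → Feb 3.

Feb 3, 1991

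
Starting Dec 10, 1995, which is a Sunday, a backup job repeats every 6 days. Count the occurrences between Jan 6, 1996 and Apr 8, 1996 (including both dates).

16

Occurrences land 6·i days after Dec 10, 1995 for i = 0, 1, 2, …
Jan 6, 1996 is 27 days after the start; 27 ÷ 6 = 4 remainder 3; since the remainder is 3, round up to i = 5. First occurrence in the window: #6 on Jan 9, 1996 (5×6 = 30 days in).
Apr 8, 1996 is 120 days after the start; 120 ÷ 6 = 20 remainder 0. Last occurrence in the window: #21 on Apr 8, 1996.
Occurrences #6 through #21: 16 in total.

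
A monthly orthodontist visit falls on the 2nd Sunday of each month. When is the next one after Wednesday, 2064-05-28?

May 2064 starts on a Thursday; its first Sunday is the 4th, so the 2nd Sunday is the 11th — 2064-05-11.
That is not after 2064-05-28, so look at June 2064.
June 2064 starts on a Sunday; its first Sunday is the 1st, so the 2nd Sunday is the 8th — 2064-06-08.

2064-06-08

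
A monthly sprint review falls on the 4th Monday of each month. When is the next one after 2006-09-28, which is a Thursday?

September 2006 starts on a Friday; its first Monday is the 4th, so the 4th Monday is the 25th — 2006-09-25.
That is not after 2006-09-28, so look at October 2006.
October 2006 starts on a Sunday; its first Monday is the 2nd, so the 4th Monday is the 23rd — 2006-10-23.

2006-10-23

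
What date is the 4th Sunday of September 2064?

September 2064 begins on a Monday, so the first Sunday is September 7 (6 days later).
The 4th Sunday is 3 weeks later: 7 + 21 = 28.

28 September 2064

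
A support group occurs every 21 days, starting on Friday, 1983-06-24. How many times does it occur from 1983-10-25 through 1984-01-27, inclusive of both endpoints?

5

Occurrences land 21·i days after 1983-06-24 for i = 0, 1, 2, …
1983-10-25 is 123 days after the start; 123 ÷ 21 = 5 remainder 18; since the remainder is 18, round up to i = 6. First occurrence in the window: #7 on 1983-10-28 (6×21 = 126 days in).
1984-01-27 is 217 days after the start; 217 ÷ 21 = 10 remainder 7. Last occurrence in the window: #11 on 1984-01-20.
Occurrences #7 through #11: 5 in total.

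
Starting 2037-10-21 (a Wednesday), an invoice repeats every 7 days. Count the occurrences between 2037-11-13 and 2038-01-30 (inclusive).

Occurrences land 7·i days after 2037-10-21 for i = 0, 1, 2, …
2037-11-13 is 23 days after the start; 23 ÷ 7 = 3 remainder 2; since the remainder is 2, round up to i = 4. First occurrence in the window: #5 on 2037-11-18 (4×7 = 28 days in).
2038-01-30 is 101 days after the start; 101 ÷ 7 = 14 remainder 3. Last occurrence in the window: #15 on 2038-01-27.
Occurrences #5 through #15: 11 in total.

11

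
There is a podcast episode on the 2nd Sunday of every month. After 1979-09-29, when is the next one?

1979-10-14

September 1979 starts on a Saturday; its first Sunday is the 2nd, so the 2nd Sunday is the 9th — 1979-09-09.
That is not after 1979-09-29, so look at October 1979.
October 1979 starts on a Monday; its first Sunday is the 7th, so the 2nd Sunday is the 14th — 1979-10-14.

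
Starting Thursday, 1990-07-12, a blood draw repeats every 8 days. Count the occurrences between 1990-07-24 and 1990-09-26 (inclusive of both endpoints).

Occurrences land 8·i days after 1990-07-12 for i = 0, 1, 2, …
1990-07-24 is 12 days after the start; 12 ÷ 8 = 1 remainder 4; since the remainder is 4, round up to i = 2. First occurrence in the window: #3 on 1990-07-28 (2×8 = 16 days in).
1990-09-26 is 76 days after the start; 76 ÷ 8 = 9 remainder 4. Last occurrence in the window: #10 on 1990-09-22.
Occurrences #3 through #10: 8 in total.

8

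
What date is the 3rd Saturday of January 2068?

January 21, 2068

January 2068 begins on a Sunday, so the first Saturday is January 7 (6 days later).
The 3rd Saturday is 2 weeks later: 7 + 14 = 21.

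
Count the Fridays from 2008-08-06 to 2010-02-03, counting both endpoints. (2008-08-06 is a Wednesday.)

2008-08-06 is a Wednesday; the first Friday on or after it is 2008-08-08 (2 days later).
From 2008-08-08 to 2010-02-03: 145 + 365 + 34 = 544 days (rest of 2008, 2009, to 2010-02-03 in 2010).
544 ÷ 7 = 77 full weeks with remainder 5, so 77 more Fridays after the first → 78.

78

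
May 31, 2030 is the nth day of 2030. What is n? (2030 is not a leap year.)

Days in months before May: 31 + 28 + 31 + 30 = 120.
Plus 31 days into May → day 151.

151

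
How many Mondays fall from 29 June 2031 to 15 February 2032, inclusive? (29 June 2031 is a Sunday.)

33

29 June 2031 is a Sunday; the first Monday on or after it is 30 June 2031 (1 day later).
From 30 June 2031 to 15 February 2032: 0 + 31 + 31 + 30 + 31 + 30 + 31 + 31 + 15 = 230 days (rest of June, July, August, September, October, November, December, January, February).
230 ÷ 7 = 32 full weeks with remainder 6, so 32 more Mondays after the first → 33.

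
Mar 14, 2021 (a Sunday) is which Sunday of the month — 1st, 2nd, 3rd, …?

Day 14 falls in week ⌈14/7⌉ of the month.
Days 1–7 hold the 1st Sunday, 8–14 the 2nd, 15–21 the 3rd, 22–28 the 4th, 29–31 the 5th.
14 is in the range for the 2nd.

2nd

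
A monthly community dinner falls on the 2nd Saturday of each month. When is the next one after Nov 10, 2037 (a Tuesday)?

Nov 14, 2037

Nov 2037 starts on a Sunday; its first Saturday is the 7th, so the 2nd Saturday is the 14th — Nov 14, 2037.
Nov 14, 2037 is after Nov 10, 2037, so that is the next one.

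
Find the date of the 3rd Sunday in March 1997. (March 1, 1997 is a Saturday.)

March 1997 begins on a Saturday, so the first Sunday is March 2 (1 day later).
The 3rd Sunday is 2 weeks later: 2 + 14 = 16.

1997-03-16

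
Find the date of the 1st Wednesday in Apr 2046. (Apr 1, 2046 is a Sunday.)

Apr 2046 begins on a Sunday, so the first Wednesday is Apr 4 (3 days later).

Apr 4, 2046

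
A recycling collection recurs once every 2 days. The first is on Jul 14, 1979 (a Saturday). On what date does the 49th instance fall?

Oct 18, 1979

The 49th occurrence is 48 intervals after the first: 48 × 2 = 96 days after Jul 14, 1979.
Jul has 31 days — 17 days to the end of Jul leaves 79.
Aug has 31 days (48 left).
Sep has 30 days (18 left).
18 days into Oct → Oct 18, 1979.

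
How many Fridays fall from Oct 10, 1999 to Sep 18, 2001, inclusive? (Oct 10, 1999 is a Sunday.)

Oct 10, 1999 is a Sunday; the first Friday on or after it is Oct 15, 1999 (5 days later).
From Oct 15, 1999 to Sep 18, 2001: 77 + 366 + 261 = 704 days (rest of 1999, 2000, to Sep 18, 2001 in 2001).
704 ÷ 7 = 100 full weeks with remainder 4, so 100 more Fridays after the first → 101.

101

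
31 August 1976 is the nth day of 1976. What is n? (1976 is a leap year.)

244

Days in months before August: 31 + 29 + 31 + 30 + 31 + 30 + 31 = 213.
Plus 31 days into August → day 244.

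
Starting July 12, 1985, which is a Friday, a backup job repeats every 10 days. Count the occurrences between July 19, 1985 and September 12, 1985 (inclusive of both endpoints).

Occurrences land 10·i days after July 12, 1985 for i = 0, 1, 2, …
July 19, 1985 is 7 days after the start; 7 ÷ 10 = 0 remainder 7; since the remainder is 7, round up to i = 1. First occurrence in the window: #2 on July 22, 1985 (1×10 = 10 days in).
September 12, 1985 is 62 days after the start; 62 ÷ 10 = 6 remainder 2. Last occurrence in the window: #7 on September 10, 1985.
Occurrences #2 through #7: 6 in total.

6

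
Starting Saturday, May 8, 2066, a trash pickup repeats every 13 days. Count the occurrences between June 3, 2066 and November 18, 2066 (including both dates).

Occurrences land 13·i days after May 8, 2066 for i = 0, 1, 2, …
June 3, 2066 is 26 days after the start; 26 ÷ 13 = 2 remainder 0. First occurrence in the window: #3 on June 3, 2066 (2×13 = 26 days in).
November 18, 2066 is 194 days after the start; 194 ÷ 13 = 14 remainder 12. Last occurrence in the window: #15 on November 6, 2066.
Occurrences #3 through #15: 13 in total.

13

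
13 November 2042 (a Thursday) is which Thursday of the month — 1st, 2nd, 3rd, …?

Day 13 falls in week ⌈13/7⌉ of the month.
Days 1–7 hold the 1st Thursday, 8–14 the 2nd, 15–21 the 3rd, 22–28 the 4th, 29–31 the 5th.
13 is in the range for the 2nd.

2nd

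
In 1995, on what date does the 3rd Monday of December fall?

December 18, 1995

The first Monday of December 1995 is December 4.
The 3rd Monday is 2 weeks later: 4 + 14 = 18.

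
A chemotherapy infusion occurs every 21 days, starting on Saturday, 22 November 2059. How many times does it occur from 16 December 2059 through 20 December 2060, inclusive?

17

Occurrences land 21·i days after 22 November 2059 for i = 0, 1, 2, …
16 December 2059 is 24 days after the start; 24 ÷ 21 = 1 remainder 3; since the remainder is 3, round up to i = 2. First occurrence in the window: #3 on 3 January 2060 (2×21 = 42 days in).
20 December 2060 is 394 days after the start; 394 ÷ 21 = 18 remainder 16. Last occurrence in the window: #19 on 4 December 2060.
Occurrences #3 through #19: 17 in total.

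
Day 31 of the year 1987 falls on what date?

31 into January → January 31.

1987-01-31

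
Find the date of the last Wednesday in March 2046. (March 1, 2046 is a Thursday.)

March 2046 begins on a Thursday, so the first Wednesday is March 7 (6 days later).
March 2046 has 31 days. Adding weeks: 7, 14, 21, 28 — the last one ≤ 31 is the 28th.

28 March 2046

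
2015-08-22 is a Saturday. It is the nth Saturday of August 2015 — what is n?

Day 22 falls in week ⌈22/7⌉ of the month.
Days 1–7 hold the 1st Saturday, 8–14 the 2nd, 15–21 the 3rd, 22–28 the 4th, 29–31 the 5th.
22 is in the range for the 4th.

4th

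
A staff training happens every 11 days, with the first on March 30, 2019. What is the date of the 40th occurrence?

The 40th occurrence is 39 intervals after the first: 39 × 11 = 429 days after March 30, 2019.
March has 31 days — 1 day to the end of March leaves 428.
From end of March to end of 2019 is 275 days (153 left).
January has 31 days (122 left).
February has 29 days (93 left).
March has 31 days (62 left).
April has 30 days (32 left).
May has 31 days (1 left).
1 day into June → June 1, 2020.

June 1, 2020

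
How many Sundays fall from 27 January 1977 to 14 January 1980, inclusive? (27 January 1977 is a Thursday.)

27 January 1977 is a Thursday; the first Sunday on or after it is 30 January 1977 (3 days later).
From 30 January 1977 to 14 January 1980: 335 + 365 + 365 + 14 = 1079 days (rest of 1977, 1978, 1979, to 14 January 1980 in 1980).
1079 ÷ 7 = 154 full weeks with remainder 1, so 154 more Sundays after the first → 155.

155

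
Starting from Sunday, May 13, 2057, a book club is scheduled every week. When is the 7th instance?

The 7th occurrence is 6 intervals after the first: 6 × 7 = 42 days after May 13, 2057.
May has 31 days — 18 days to the end of May leaves 24.
24 days into Jun → Jun 24, 2057.

Jun 24, 2057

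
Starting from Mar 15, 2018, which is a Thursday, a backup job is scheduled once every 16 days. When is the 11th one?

The 11th occurrence is 10 intervals after the first: 10 × 16 = 160 days after Mar 15, 2018.
Mar has 31 days — 16 days to the end of Mar leaves 144.
Apr has 30 days (114 left).
May has 31 days (83 left).
Jun has 30 days (53 left).
Jul has 31 days (22 left).
22 days into Aug → Aug 22, 2018.

Aug 22, 2018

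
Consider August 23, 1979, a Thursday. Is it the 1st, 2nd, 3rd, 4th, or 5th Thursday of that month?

4th

Day 23 falls in week ⌈23/7⌉ of the month.
Days 1–7 hold the 1st Thursday, 8–14 the 2nd, 15–21 the 3rd, 22–28 the 4th, 29–31 the 5th.
23 is in the range for the 4th.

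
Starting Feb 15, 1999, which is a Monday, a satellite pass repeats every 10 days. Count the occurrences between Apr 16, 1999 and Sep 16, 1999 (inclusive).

16

Occurrences land 10·i days after Feb 15, 1999 for i = 0, 1, 2, …
Apr 16, 1999 is 60 days after the start; 60 ÷ 10 = 6 remainder 0. First occurrence in the window: #7 on Apr 16, 1999 (6×10 = 60 days in).
Sep 16, 1999 is 213 days after the start; 213 ÷ 10 = 21 remainder 3. Last occurrence in the window: #22 on Sep 13, 1999.
Occurrences #7 through #22: 16 in total.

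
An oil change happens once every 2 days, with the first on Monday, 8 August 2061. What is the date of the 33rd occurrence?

11 October 2061

The 33rd occurrence is 32 intervals after the first: 32 × 2 = 64 days after 8 August 2061.
August has 31 days — 23 days to the end of August leaves 41.
September has 30 days (11 left).
11 days into October → 11 October 2061.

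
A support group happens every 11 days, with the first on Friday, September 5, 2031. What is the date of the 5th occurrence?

The 5th occurrence is 4 intervals after the first: 4 × 11 = 44 days after September 5, 2031.
September has 30 days — 25 days to the end of September leaves 19.
19 days into October → October 19, 2031.

October 19, 2031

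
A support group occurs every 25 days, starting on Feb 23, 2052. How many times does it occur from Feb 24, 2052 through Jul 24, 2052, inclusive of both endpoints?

6

Occurrences land 25·i days after Feb 23, 2052 for i = 0, 1, 2, …
Feb 24, 2052 is 1 day after the start; 1 ÷ 25 = 0 remainder 1; since the remainder is 1, round up to i = 1. First occurrence in the window: #2 on Mar 19, 2052 (1×25 = 25 days in).
Jul 24, 2052 is 152 days after the start; 152 ÷ 25 = 6 remainder 2. Last occurrence in the window: #7 on Jul 22, 2052.
Occurrences #2 through #7: 6 in total.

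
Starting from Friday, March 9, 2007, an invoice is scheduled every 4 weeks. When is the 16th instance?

The 16th occurrence is 15 intervals after the first: 15 × 28 = 420 days after March 9, 2007.
March has 31 days — 22 days to the end of March leaves 398.
April has 30 days (368 left).
May has 31 days (337 left).
June has 30 days (307 left).
July has 31 days (276 left).
August has 31 days (245 left).
September has 30 days (215 left).
October has 31 days (184 left).
November has 30 days (154 left).
December has 31 days (123 left).
January has 31 days (92 left).
February has 29 days (63 left).
March has 31 days (32 left).
April has 30 days (2 left).
2 days into May → May 2, 2008.

May 2, 2008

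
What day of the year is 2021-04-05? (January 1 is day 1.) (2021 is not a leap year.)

95

Days in months before April: 31 + 28 + 31 = 90.
Plus 5 days into April → day 95.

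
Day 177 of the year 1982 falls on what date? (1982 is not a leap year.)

January has 31 days (177 − 31 = 146 remain).
February has 28 days (146 − 28 = 118 remain).
March has 31 days (118 − 31 = 87 remain).
April has 30 days (87 − 30 = 57 remain).
May has 31 days (57 − 31 = 26 remain).
26 into June → June 26.

June 26, 1982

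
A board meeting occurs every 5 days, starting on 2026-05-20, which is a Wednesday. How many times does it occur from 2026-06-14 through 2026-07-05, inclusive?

5

Occurrences land 5·i days after 2026-05-20 for i = 0, 1, 2, …
2026-06-14 is 25 days after the start; 25 ÷ 5 = 5 remainder 0. First occurrence in the window: #6 on 2026-06-14 (5×5 = 25 days in).
2026-07-05 is 46 days after the start; 46 ÷ 5 = 9 remainder 1. Last occurrence in the window: #10 on 2026-07-04.
Occurrences #6 through #10: 5 in total.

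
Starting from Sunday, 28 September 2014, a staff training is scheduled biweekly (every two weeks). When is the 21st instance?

5 July 2015

The 21st occurrence is 20 intervals after the first: 20 × 14 = 280 days after 28 September 2014.
September has 30 days — 2 days to the end of September leaves 278.
October has 31 days (247 left).
November has 30 days (217 left).
December has 31 days (186 left).
January has 31 days (155 left).
February has 28 days (127 left).
March has 31 days (96 left).
April has 30 days (66 left).
May has 31 days (35 left).
June has 30 days (5 left).
5 days into July → 5 July 2015.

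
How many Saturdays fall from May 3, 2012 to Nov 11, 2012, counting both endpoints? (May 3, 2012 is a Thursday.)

May 3, 2012 is a Thursday; the first Saturday on or after it is May 5, 2012 (2 days later).
From May 5, 2012 to Nov 11, 2012: 26 + 30 + 31 + 31 + 30 + 31 + 11 = 190 days (rest of May, Jun, Jul, Aug, Sep, Oct, Nov).
190 ÷ 7 = 27 full weeks with remainder 1, so 27 more Saturdays after the first → 28.

28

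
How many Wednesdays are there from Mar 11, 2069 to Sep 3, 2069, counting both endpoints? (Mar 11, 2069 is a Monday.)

25

Mar 11, 2069 is a Monday; the first Wednesday on or after it is Mar 13, 2069 (2 days later).
From Mar 13, 2069 to Sep 3, 2069: 18 + 30 + 31 + 30 + 31 + 31 + 3 = 174 days (rest of Mar, Apr, May, Jun, Jul, Aug, Sep).
174 ÷ 7 = 24 full weeks with remainder 6, so 24 more Wednesdays after the first → 25.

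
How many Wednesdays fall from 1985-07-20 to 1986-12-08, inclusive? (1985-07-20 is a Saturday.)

72

1985-07-20 is a Saturday; the first Wednesday on or after it is 1985-07-24 (4 days later).
From 1985-07-24 to 1986-12-08: 160 + 342 = 502 days (rest of 1985, to 1986-12-08 in 1986).
502 ÷ 7 = 71 full weeks with remainder 5, so 71 more Wednesdays after the first → 72.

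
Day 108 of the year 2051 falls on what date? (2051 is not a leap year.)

January has 31 days (108 − 31 = 77 remain).
February has 28 days (77 − 28 = 49 remain).
March has 31 days (49 − 31 = 18 remain).
18 into April → April 18.

2051-04-18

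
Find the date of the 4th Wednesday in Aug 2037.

Aug 26, 2037

The first Wednesday of Aug 2037 is Aug 5.
The 4th Wednesday is 3 weeks later: 5 + 21 = 26.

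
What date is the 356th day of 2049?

January has 31 days (356 − 31 = 325 remain).
February has 28 days (325 − 28 = 297 remain).
March has 31 days (297 − 31 = 266 remain).
April has 30 days (266 − 30 = 236 remain).
May has 31 days (236 − 31 = 205 remain).
June has 30 days (205 − 30 = 175 remain).
July has 31 days (175 − 31 = 144 remain).
August has 31 days (144 − 31 = 113 remain).
September has 30 days (113 − 30 = 83 remain).
October has 31 days (83 − 31 = 52 remain).
November has 30 days (52 − 30 = 22 remain).
22 into December → December 22.

22 December 2049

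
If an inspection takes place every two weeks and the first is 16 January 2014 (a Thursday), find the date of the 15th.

31 July 2014

The 15th occurrence is 14 intervals after the first: 14 × 14 = 196 days after 16 January 2014.
January has 31 days — 15 days to the end of January leaves 181.
February has 28 days (153 left).
March has 31 days (122 left).
April has 30 days (92 left).
May has 31 days (61 left).
June has 30 days (31 left).
31 days into July → 31 July 2014.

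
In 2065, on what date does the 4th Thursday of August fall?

August 2065 begins on a Saturday, so the first Thursday is August 6 (5 days later).
The 4th Thursday is 3 weeks later: 6 + 21 = 27.

27 August 2065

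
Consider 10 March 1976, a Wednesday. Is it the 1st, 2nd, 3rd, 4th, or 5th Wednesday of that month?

2nd

Day 10 falls in week ⌈10/7⌉ of the month.
Days 1–7 hold the 1st Wednesday, 8–14 the 2nd, 15–21 the 3rd, 22–28 the 4th, 29–31 the 5th.
10 is in the range for the 2nd.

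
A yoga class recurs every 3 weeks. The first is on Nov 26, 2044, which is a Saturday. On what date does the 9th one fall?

May 13, 2045

The 9th occurrence is 8 intervals after the first: 8 × 21 = 168 days after Nov 26, 2044.
Nov has 30 days — 4 days to the end of Nov leaves 164.
Dec has 31 days (133 left).
Jan has 31 days (102 left).
Feb has 28 days (74 left).
Mar has 31 days (43 left).
Apr has 30 days (13 left).
13 days into May → May 13, 2045.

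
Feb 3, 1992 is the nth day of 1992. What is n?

34

Days in months before Feb: 31 = 31.
Plus 3 days into Feb → day 34.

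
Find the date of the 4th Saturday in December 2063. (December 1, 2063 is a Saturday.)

December 22, 2063

December 2063 begins on a Saturday, so the first Saturday is December 1.
The 4th Saturday is 3 weeks later: 1 + 21 = 22.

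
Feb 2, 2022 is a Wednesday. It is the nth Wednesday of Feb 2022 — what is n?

Day 2 falls in week ⌈2/7⌉ of the month.
Days 1–7 hold the 1st Wednesday, 8–14 the 2nd, 15–21 the 3rd, 22–28 the 4th, 29–31 the 5th.
2 is in the range for the 1st.

1st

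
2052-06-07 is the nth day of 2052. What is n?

Days in months before June: 31 + 29 + 31 + 30 + 31 = 152.
Plus 7 days into June → day 159.

159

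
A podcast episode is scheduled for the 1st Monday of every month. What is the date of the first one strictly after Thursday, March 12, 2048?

April 6, 2048

March 2048 starts on a Sunday, so its 1st Monday is March 2, 2048 (1 day in).
That is not after March 12, 2048, so look at April 2048.
April 2048 starts on a Wednesday, so its 1st Monday is April 6, 2048 (5 days in).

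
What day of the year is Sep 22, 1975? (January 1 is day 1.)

265

Days in months before Sep: 31 + 28 + 31 + 30 + 31 + 30 + 31 + 31 = 243.
Plus 22 days into Sep → day 265.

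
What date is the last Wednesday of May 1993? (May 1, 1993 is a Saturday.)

1993-05-26

May 1993 begins on a Saturday, so the first Wednesday is May 5 (4 days later).
May 1993 has 31 days. Adding weeks: 5, 12, 19, 26 — the last one ≤ 31 is the 26th.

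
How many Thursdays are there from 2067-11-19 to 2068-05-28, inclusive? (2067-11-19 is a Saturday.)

2067-11-19 is a Saturday; the first Thursday on or after it is 2067-11-24 (5 days later).
From 2067-11-24 to 2068-05-28: 6 + 31 + 31 + 29 + 31 + 30 + 28 = 186 days (rest of November, December, January, February, March, April, May).
186 ÷ 7 = 26 full weeks with remainder 4, so 26 more Thursdays after the first → 27.

27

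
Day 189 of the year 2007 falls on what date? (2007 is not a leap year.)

Jul 8, 2007

Jan has 31 days (189 − 31 = 158 remain).
Feb has 28 days (158 − 28 = 130 remain).
Mar has 31 days (130 − 31 = 99 remain).
Apr has 30 days (99 − 30 = 69 remain).
May has 31 days (69 − 31 = 38 remain).
Jun has 30 days (38 − 30 = 8 remain).
8 into Jul → Jul 8.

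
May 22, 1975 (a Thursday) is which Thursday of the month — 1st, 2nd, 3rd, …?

4th

Day 22 falls in week ⌈22/7⌉ of the month.
Days 1–7 hold the 1st Thursday, 8–14 the 2nd, 15–21 the 3rd, 22–28 the 4th, 29–31 the 5th.
22 is in the range for the 4th.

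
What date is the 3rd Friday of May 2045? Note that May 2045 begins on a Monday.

May 19, 2045

May 2045 begins on a Monday, so the first Friday is May 5 (4 days later).
The 3rd Friday is 2 weeks later: 5 + 14 = 19.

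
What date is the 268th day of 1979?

January has 31 days (268 − 31 = 237 remain).
February has 28 days (237 − 28 = 209 remain).
March has 31 days (209 − 31 = 178 remain).
April has 30 days (178 − 30 = 148 remain).
May has 31 days (148 − 31 = 117 remain).
June has 30 days (117 − 30 = 87 remain).
July has 31 days (87 − 31 = 56 remain).
August has 31 days (56 − 31 = 25 remain).
25 into September → September 25.

September 25, 1979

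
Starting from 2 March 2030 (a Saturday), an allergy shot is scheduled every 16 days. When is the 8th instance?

The 8th occurrence is 7 intervals after the first: 7 × 16 = 112 days after 2 March 2030.
March has 31 days — 29 days to the end of March leaves 83.
April has 30 days (53 left).
May has 31 days (22 left).
22 days into June → 22 June 2030.

22 June 2030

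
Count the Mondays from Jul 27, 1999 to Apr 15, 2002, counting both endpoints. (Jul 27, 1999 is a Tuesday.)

Jul 27, 1999 is a Tuesday; the first Monday on or after it is Aug 2, 1999 (6 days later).
From Aug 2, 1999 to Apr 15, 2002: 151 + 366 + 365 + 105 = 987 days (rest of 1999, 2000, 2001, to Apr 15, 2002 in 2002).
987 ÷ 7 = 141 full weeks with remainder 0, so 141 more Mondays after the first → 142.

142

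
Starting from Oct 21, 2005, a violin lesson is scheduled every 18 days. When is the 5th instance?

The 5th occurrence is 4 intervals after the first: 4 × 18 = 72 days after Oct 21, 2005.
Oct has 31 days — 10 days to the end of Oct leaves 62.
Nov has 30 days (32 left).
Dec has 31 days (1 left).
1 day into Jan → Jan 1, 2006.

Jan 1, 2006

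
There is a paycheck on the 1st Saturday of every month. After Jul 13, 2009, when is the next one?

Jul 2009 starts on a Wednesday, so its 1st Saturday is Jul 4, 2009 (3 days in).
That is not after Jul 13, 2009, so look at Aug 2009.
Aug 2009 starts on a Saturday, so its 1st Saturday is Aug 1, 2009.

Aug 1, 2009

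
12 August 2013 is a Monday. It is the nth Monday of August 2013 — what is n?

Day 12 falls in week ⌈12/7⌉ of the month.
Days 1–7 hold the 1st Monday, 8–14 the 2nd, 15–21 the 3rd, 22–28 the 4th, 29–31 the 5th.
12 is in the range for the 2nd.

2nd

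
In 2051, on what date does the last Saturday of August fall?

2051-08-26

The first Saturday of August 2051 is August 5.
August 2051 has 31 days. Adding weeks: 5, 12, 19, 26 — the last one ≤ 31 is the 26th.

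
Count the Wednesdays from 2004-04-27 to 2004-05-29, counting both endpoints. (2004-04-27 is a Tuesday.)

5

2004-04-27 is a Tuesday; the first Wednesday on or after it is 2004-04-28 (1 day later).
From 2004-04-28 to 2004-05-29: 2 + 29 = 31 days (rest of April, May).
31 ÷ 7 = 4 full weeks with remainder 3, so 4 more Wednesdays after the first → 5.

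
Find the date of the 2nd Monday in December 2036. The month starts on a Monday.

December 2036 begins on a Monday, so the first Monday is December 1.
The 2nd Monday is 1 weeks later: 1 + 7 = 8.

2036-12-08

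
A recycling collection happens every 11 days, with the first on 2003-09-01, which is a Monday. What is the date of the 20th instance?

2004-03-28

The 20th occurrence is 19 intervals after the first: 19 × 11 = 209 days after 2003-09-01.
September has 30 days — 29 days to the end of September leaves 180.
October has 31 days (149 left).
November has 30 days (119 left).
December has 31 days (88 left).
January has 31 days (57 left).
February has 29 days (28 left).
28 days into March → 2004-03-28.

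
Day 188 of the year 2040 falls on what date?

6 July 2040

January has 31 days (188 − 31 = 157 remain).
February has 29 days (157 − 29 = 128 remain).
March has 31 days (128 − 31 = 97 remain).
April has 30 days (97 − 30 = 67 remain).
May has 31 days (67 − 31 = 36 remain).
June has 30 days (36 − 30 = 6 remain).
6 into July → July 6.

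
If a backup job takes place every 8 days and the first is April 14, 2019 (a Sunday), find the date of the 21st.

September 21, 2019

The 21st occurrence is 20 intervals after the first: 20 × 8 = 160 days after April 14, 2019.
April has 30 days — 16 days to the end of April leaves 144.
May has 31 days (113 left).
June has 30 days (83 left).
July has 31 days (52 left).
August has 31 days (21 left).
21 days into September → September 21, 2019.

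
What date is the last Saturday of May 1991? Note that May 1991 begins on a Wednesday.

May 1991 begins on a Wednesday, so the first Saturday is May 4 (3 days later).
May 1991 has 31 days. Adding weeks: 4, 11, 18, 25 — the last one ≤ 31 is the 25th.

May 25, 1991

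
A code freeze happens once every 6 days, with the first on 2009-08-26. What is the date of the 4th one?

2009-09-13

The 4th occurrence is 3 intervals after the first: 3 × 6 = 18 days after 2009-08-26.
August has 31 days — 5 days to the end of August leaves 13.
13 days into September → 2009-09-13.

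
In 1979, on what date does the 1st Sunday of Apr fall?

Apr 1, 1979

The first Sunday of Apr 1979 is Apr 1.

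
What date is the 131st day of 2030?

May 11, 2030

Jan has 31 days (131 − 31 = 100 remain).
Feb has 28 days (100 − 28 = 72 remain).
Mar has 31 days (72 − 31 = 41 remain).
Apr has 30 days (41 − 30 = 11 remain).
11 into May → May 11.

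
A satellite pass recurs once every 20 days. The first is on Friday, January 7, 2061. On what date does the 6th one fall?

The 6th occurrence is 5 intervals after the first: 5 × 20 = 100 days after January 7, 2061.
January has 31 days — 24 days to the end of January leaves 76.
February has 28 days (48 left).
March has 31 days (17 left).
17 days into April → April 17, 2061.

April 17, 2061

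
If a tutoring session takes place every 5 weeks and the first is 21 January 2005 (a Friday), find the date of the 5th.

The 5th occurrence is 4 intervals after the first: 4 × 35 = 140 days after 21 January 2005.
January has 31 days — 10 days to the end of January leaves 130.
February has 28 days (102 left).
March has 31 days (71 left).
April has 30 days (41 left).
May has 31 days (10 left).
10 days into June → 10 June 2005.

10 June 2005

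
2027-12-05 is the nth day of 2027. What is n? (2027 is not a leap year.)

Days in months before December: 31 + 28 + 31 + 30 + 31 + 30 + 31 + 31 + 30 + 31 + 30 = 334.
Plus 5 days into December → day 339.

339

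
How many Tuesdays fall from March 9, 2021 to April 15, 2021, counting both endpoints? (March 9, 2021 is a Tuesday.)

March 9, 2021 is a Tuesday; the first Tuesday on or after it is March 9, 2021.
From March 9, 2021 to April 15, 2021: 22 + 15 = 37 days (rest of March, April).
37 ÷ 7 = 5 full weeks with remainder 2, so 5 more Tuesdays after the first → 6.

6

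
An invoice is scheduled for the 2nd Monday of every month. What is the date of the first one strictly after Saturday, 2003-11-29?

November 2003 starts on a Saturday; its first Monday is the 3rd, so the 2nd Monday is the 10th — 2003-11-10.
That is not after 2003-11-29, so look at December 2003.
December 2003 starts on a Monday; its first Monday is the 1st, so the 2nd Monday is the 8th — 2003-12-08.

2003-12-08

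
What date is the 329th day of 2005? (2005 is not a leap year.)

Nov 25, 2005

Jan has 31 days (329 − 31 = 298 remain).
Feb has 28 days (298 − 28 = 270 remain).
Mar has 31 days (270 − 31 = 239 remain).
Apr has 30 days (239 − 30 = 209 remain).
May has 31 days (209 − 31 = 178 remain).
Jun has 30 days (178 − 30 = 148 remain).
Jul has 31 days (148 − 31 = 117 remain).
Aug has 31 days (117 − 31 = 86 remain).
Sep has 30 days (86 − 30 = 56 remain).
Oct has 31 days (56 − 31 = 25 remain).
25 into Nov → Nov 25.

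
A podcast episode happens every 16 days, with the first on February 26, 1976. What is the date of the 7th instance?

June 1, 1976

The 7th occurrence is 6 intervals after the first: 6 × 16 = 96 days after February 26, 1976.
February has 29 days — 3 days to the end of February leaves 93.
March has 31 days (62 left).
April has 30 days (32 left).
May has 31 days (1 left).
1 day into June → June 1, 1976.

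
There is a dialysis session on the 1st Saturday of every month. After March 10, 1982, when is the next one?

March 1982 starts on a Monday, so its 1st Saturday is March 6, 1982 (5 days in).
That is not after March 10, 1982, so look at April 1982.
April 1982 starts on a Thursday, so its 1st Saturday is April 3, 1982 (2 days in).

April 3, 1982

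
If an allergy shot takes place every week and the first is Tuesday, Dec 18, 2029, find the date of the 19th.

Apr 23, 2030

The 19th occurrence is 18 intervals after the first: 18 × 7 = 126 days after Dec 18, 2029.
Dec has 31 days — 13 days to the end of Dec leaves 113.
Jan has 31 days (82 left).
Feb has 28 days (54 left).
Mar has 31 days (23 left).
23 days into Apr → Apr 23, 2030.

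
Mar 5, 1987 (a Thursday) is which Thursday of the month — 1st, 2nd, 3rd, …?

1st

Day 5 falls in week ⌈5/7⌉ of the month.
Days 1–7 hold the 1st Thursday, 8–14 the 2nd, 15–21 the 3rd, 22–28 the 4th, 29–31 the 5th.
5 is in the range for the 1st.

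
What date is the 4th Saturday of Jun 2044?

Jun 25, 2044

Jun 2044 begins on a Wednesday, so the first Saturday is Jun 4 (3 days later).
The 4th Saturday is 3 weeks later: 4 + 21 = 25.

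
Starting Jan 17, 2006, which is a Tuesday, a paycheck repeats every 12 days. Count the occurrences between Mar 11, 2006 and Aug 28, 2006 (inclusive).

14

Occurrences land 12·i days after Jan 17, 2006 for i = 0, 1, 2, …
Mar 11, 2006 is 53 days after the start; 53 ÷ 12 = 4 remainder 5; since the remainder is 5, round up to i = 5. First occurrence in the window: #6 on Mar 18, 2006 (5×12 = 60 days in).
Aug 28, 2006 is 223 days after the start; 223 ÷ 12 = 18 remainder 7. Last occurrence in the window: #19 on Aug 21, 2006.
Occurrences #6 through #19: 14 in total.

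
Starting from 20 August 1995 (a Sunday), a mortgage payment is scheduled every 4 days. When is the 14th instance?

The 14th occurrence is 13 intervals after the first: 13 × 4 = 52 days after 20 August 1995.
August has 31 days — 11 days to the end of August leaves 41.
September has 30 days (11 left).
11 days into October → 11 October 1995.

11 October 1995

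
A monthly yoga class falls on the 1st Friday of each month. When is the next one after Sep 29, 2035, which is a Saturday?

Oct 5, 2035

Sep 2035 starts on a Saturday, so its 1st Friday is Sep 7, 2035 (6 days in).
That is not after Sep 29, 2035, so look at Oct 2035.
Oct 2035 starts on a Monday, so its 1st Friday is Oct 5, 2035 (4 days in).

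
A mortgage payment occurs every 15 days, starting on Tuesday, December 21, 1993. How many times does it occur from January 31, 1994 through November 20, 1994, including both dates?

20

Occurrences land 15·i days after December 21, 1993 for i = 0, 1, 2, …
January 31, 1994 is 41 days after the start; 41 ÷ 15 = 2 remainder 11; since the remainder is 11, round up to i = 3. First occurrence in the window: #4 on February 4, 1994 (3×15 = 45 days in).
November 20, 1994 is 334 days after the start; 334 ÷ 15 = 22 remainder 4. Last occurrence in the window: #23 on November 16, 1994.
Occurrences #4 through #23: 20 in total.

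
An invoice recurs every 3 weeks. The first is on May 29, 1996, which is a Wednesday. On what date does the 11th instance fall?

Dec 25, 1996

The 11th occurrence is 10 intervals after the first: 10 × 21 = 210 days after May 29, 1996.
May has 31 days — 2 days to the end of May leaves 208.
Jun has 30 days (178 left).
Jul has 31 days (147 left).
Aug has 31 days (116 left).
Sep has 30 days (86 left).
Oct has 31 days (55 left).
Nov has 30 days (25 left).
25 days into Dec → Dec 25, 1996.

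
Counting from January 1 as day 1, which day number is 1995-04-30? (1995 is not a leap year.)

120

Days in months before April: 31 + 28 + 31 = 90.
Plus 30 days into April → day 120.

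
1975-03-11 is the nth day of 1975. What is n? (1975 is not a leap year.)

Days in months before March: 31 + 28 = 59.
Plus 11 days into March → day 70.

70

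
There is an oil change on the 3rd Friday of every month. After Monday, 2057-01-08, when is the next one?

2057-01-19

January 2057 starts on a Monday; its first Friday is the 5th, so the 3rd Friday is the 19th — 2057-01-19.
2057-01-19 is after 2057-01-08, so that is the next one.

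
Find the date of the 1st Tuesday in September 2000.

September 2000 begins on a Friday, so the first Tuesday is September 5 (4 days later).

5 September 2000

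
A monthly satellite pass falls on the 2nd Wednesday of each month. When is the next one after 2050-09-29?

2050-10-12

September 2050 starts on a Thursday; its first Wednesday is the 7th, so the 2nd Wednesday is the 14th — 2050-09-14.
That is not after 2050-09-29, so look at October 2050.
October 2050 starts on a Saturday; its first Wednesday is the 5th, so the 2nd Wednesday is the 12th — 2050-10-12.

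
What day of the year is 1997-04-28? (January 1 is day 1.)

118

Days in months before April: 31 + 28 + 31 = 90.
Plus 28 days into April → day 118.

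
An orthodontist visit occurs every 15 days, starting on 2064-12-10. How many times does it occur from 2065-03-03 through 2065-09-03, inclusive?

12

Occurrences land 15·i days after 2064-12-10 for i = 0, 1, 2, …
2065-03-03 is 83 days after the start; 83 ÷ 15 = 5 remainder 8; since the remainder is 8, round up to i = 6. First occurrence in the window: #7 on 2065-03-10 (6×15 = 90 days in).
2065-09-03 is 267 days after the start; 267 ÷ 15 = 17 remainder 12. Last occurrence in the window: #18 on 2065-08-22.
Occurrences #7 through #18: 12 in total.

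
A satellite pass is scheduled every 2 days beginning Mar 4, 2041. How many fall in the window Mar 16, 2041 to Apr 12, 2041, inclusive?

14

Occurrences land 2·i days after Mar 4, 2041 for i = 0, 1, 2, …
Mar 16, 2041 is 12 days after the start; 12 ÷ 2 = 6 remainder 0. First occurrence in the window: #7 on Mar 16, 2041 (6×2 = 12 days in).
Apr 12, 2041 is 39 days after the start; 39 ÷ 2 = 19 remainder 1. Last occurrence in the window: #20 on Apr 11, 2041.
Occurrences #7 through #20: 14 in total.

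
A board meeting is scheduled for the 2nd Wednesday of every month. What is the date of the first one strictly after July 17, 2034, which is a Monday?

July 2034 starts on a Saturday; its first Wednesday is the 5th, so the 2nd Wednesday is the 12th — July 12, 2034.
That is not after July 17, 2034, so look at August 2034.
August 2034 starts on a Tuesday; its first Wednesday is the 2nd, so the 2nd Wednesday is the 9th — August 9, 2034.

August 9, 2034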